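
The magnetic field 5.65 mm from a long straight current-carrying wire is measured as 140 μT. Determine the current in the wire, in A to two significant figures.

For a long straight wire B = μ₀I/(2πd), so I = 2πdB/μ₀.
I = 2π × 0.00565 × 1.40×10⁻⁴ / (4π×10⁻⁷) = 3.95 A.

I ≈ 4.0 A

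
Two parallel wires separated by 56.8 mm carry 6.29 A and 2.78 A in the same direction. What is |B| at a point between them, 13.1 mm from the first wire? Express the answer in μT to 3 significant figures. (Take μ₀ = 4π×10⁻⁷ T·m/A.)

Each long wire gives B = μ₀I/(2πd). Distances are d₁ = 0.0131 m and d₂ = 0.0437 m.
B₁ = 9.60×10⁻⁵ T, B₂ = 1.27×10⁻⁵ T.
Between parallel currents the two contributions point in opposite directions, so they subtract. B = |B₁ − B₂| = |9.60×10⁻⁵ − 1.27×10⁻⁵| = 8.33×10⁻⁵ T.

B ≈ 83.3 μT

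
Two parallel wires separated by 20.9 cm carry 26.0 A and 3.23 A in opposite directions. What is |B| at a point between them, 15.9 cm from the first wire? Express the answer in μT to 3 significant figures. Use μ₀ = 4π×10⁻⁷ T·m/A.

Each long wire gives B = μ₀I/(2πd). Distances are d₁ = 0.159 m and d₂ = 0.05 m.
B₁ = 3.27×10⁻⁵ T, B₂ = 1.29×10⁻⁵ T.
Between antiparallel currents both contributions point the same way, so they add. B = B₁ + B₂ = 3.27×10⁻⁵ + 1.29×10⁻⁵ = 4.56×10⁻⁵ T.

B ≈ 45.6 μT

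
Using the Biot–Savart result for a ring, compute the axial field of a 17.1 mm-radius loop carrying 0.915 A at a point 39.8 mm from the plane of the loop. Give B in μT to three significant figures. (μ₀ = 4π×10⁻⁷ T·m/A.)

On the axis of a circular loop, B = μ₀IR² / [2(R²+z²)^(3/2)].
R² + z² = (0.0171)² + (0.0398)² = 0.001876 m², and (R²+z²)^(3/2) = 8.13×10⁻⁵ m³.
B = (4π×10⁻⁷ × 0.915 × 0.0002924) / (2 × 8.13×10⁻⁵) = 2.07×10⁻⁶ T.

B ≈ 2.07 μT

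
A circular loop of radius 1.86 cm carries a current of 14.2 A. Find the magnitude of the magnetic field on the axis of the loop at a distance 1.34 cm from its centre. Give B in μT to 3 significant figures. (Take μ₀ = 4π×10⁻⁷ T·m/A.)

On the axis of a circular loop, B = μ₀IR² / [2(R²+z²)^(3/2)].
R² + z² = (0.0186)² + (0.0134)² = 0.0005255 m², and (R²+z²)^(3/2) = 1.20×10⁻⁵ m³.
B = (4π×10⁻⁷ × 14.2 × 0.000346) / (2 × 1.20×10⁻⁵) = 2.56×10⁻⁴ T.

B ≈ 256 μT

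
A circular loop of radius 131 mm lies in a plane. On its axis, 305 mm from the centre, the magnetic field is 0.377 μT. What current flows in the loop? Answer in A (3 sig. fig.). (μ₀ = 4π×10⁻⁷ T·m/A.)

On the axis of a loop, B = μ₀IR²/[2(R²+z²)^(3/2)], so I = 2B(R²+z²)^(3/2)/(μ₀R²).
R² + z² = 0.01716 + 0.09302 = 0.1102 m²; raised to 3/2 gives 3.66×10⁻² m³.
I = 2 × 3.77×10⁻⁷ × 3.66×10⁻² / (1.26×10⁻⁶ × 0.01716) = 1.28 A.

I ≈ 1.28 A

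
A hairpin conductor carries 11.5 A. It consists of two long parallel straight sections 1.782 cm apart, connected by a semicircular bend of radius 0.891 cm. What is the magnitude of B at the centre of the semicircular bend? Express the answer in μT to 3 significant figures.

The semicircular arc contributes B_arc = μ₀I·π/(4πR) = μ₀I/(4R) = 4.05×10⁻⁴ T.
Each semi-infinite lead is at perpendicular distance R = 0.00891 m from the centre, with the perpendicular foot at its near end, so it contributes μ₀I/(4πR); both point the same way, together 2.58×10⁻⁴ T.
Arc and leads all point the same direction: B = 4.05×10⁻⁴ + 2.58×10⁻⁴ = 6.64×10⁻⁴ T.

B ≈ 664 μT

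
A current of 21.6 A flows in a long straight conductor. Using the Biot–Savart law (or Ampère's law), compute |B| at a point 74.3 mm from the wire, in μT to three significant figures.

B ≈ 58.1 μT

For an infinitely long straight wire, B = μ₀I/(2πd).
B = (4π×10⁻⁷ × 21.6) / (2π × 0.0743) = 5.81×10⁻⁵ T.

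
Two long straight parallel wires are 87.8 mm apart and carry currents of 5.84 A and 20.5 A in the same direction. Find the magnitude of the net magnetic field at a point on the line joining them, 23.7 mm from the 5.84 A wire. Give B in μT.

Each long wire gives B = μ₀I/(2πd). Distances are d₁ = 0.0237 m and d₂ = 0.0641 m.
B₁ = 4.93×10⁻⁵ T, B₂ = 6.40×10⁻⁵ T.
Between parallel currents the two contributions point in opposite directions, so they subtract. B = |B₁ − B₂| = |4.93×10⁻⁵ − 6.40×10⁻⁵| = 1.47×10⁻⁵ T.

B ≈ 14.7 μT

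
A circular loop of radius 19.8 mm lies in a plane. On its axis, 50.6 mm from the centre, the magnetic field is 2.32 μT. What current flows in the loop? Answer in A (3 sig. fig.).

On the axis of a loop, B = μ₀IR²/[2(R²+z²)^(3/2)], so I = 2B(R²+z²)^(3/2)/(μ₀R²).
R² + z² = 0.000392 + 0.00256 = 0.002952 m²; raised to 3/2 gives 1.60×10⁻⁴ m³.
I = 2 × 2.32×10⁻⁶ × 1.60×10⁻⁴ / (1.26×10⁻⁶ × 0.000392) = 1.51 A.

I ≈ 1.51 A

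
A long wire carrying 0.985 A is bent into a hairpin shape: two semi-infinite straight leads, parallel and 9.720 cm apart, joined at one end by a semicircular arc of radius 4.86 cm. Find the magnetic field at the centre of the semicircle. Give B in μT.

The semicircular arc contributes B_arc = μ₀I·π/(4πR) = μ₀I/(4R) = 6.37×10⁻⁶ T.
Each semi-infinite lead is at perpendicular distance R = 0.0486 m from the centre, with the perpendicular foot at its near end, so it contributes μ₀I/(4πR); both point the same way, together 4.05×10⁻⁶ T.
Arc and leads all point the same direction: B = 6.37×10⁻⁶ + 4.05×10⁻⁶ = 1.04×10⁻⁵ T.

B ≈ 10.4 μT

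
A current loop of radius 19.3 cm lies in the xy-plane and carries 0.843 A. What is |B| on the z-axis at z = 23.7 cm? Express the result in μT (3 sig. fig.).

B ≈ 0.691 μT

On the axis of a circular loop, B = μ₀IR² / [2(R²+z²)^(3/2)].
R² + z² = (0.193)² + (0.237)² = 0.09342 m², and (R²+z²)^(3/2) = 2.86×10⁻² m³.
B = (4π×10⁻⁷ × 0.843 × 0.03725) / (2 × 2.86×10⁻²) = 6.91×10⁻⁷ T.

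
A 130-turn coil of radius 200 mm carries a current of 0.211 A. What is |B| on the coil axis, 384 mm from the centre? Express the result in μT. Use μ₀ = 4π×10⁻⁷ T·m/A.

For an N-turn flat coil, B = Nμ₀IR²/[2(R²+z²)^(3/2)] with R = 0.2 m, z = 0.384 m.
B = 130 × 6.53×10⁻⁸ T = 8.49×10⁻⁶ T.

B ≈ 8.49 μT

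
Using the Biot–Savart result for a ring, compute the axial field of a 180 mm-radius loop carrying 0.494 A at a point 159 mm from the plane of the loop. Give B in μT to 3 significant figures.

B ≈ 0.726 μT

On the axis of a circular loop, B = μ₀IR² / [2(R²+z²)^(3/2)].
R² + z² = (0.18)² + (0.159)² = 0.05768 m², and (R²+z²)^(3/2) = 1.39×10⁻² m³.
B = (4π×10⁻⁷ × 0.494 × 0.0324) / (2 × 1.39×10⁻²) = 7.26×10⁻⁷ T.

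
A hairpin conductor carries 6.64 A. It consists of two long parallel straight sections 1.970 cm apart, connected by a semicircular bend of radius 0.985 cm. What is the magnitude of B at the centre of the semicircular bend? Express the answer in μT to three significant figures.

B ≈ 347 μT

The semicircular arc contributes B_arc = μ₀I·π/(4πR) = μ₀I/(4R) = 2.12×10⁻⁴ T.
Each semi-infinite lead is at perpendicular distance R = 0.00985 m from the centre, with the perpendicular foot at its near end, so it contributes μ₀I/(4πR); both point the same way, together 1.35×10⁻⁴ T.
Arc and leads all point the same direction: B = 2.12×10⁻⁴ + 1.35×10⁻⁴ = 3.47×10⁻⁴ T.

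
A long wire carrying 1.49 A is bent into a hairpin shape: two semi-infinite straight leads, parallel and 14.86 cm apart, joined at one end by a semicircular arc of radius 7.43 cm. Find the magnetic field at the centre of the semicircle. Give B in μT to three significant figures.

The semicircular arc contributes B_arc = μ₀I·π/(4πR) = μ₀I/(4R) = 6.30×10⁻⁶ T.
Each semi-infinite lead is at perpendicular distance R = 0.0743 m from the centre, with the perpendicular foot at its near end, so it contributes μ₀I/(4πR); both point the same way, together 4.01×10⁻⁶ T.
Arc and leads all point the same direction: B = 6.30×10⁻⁶ + 4.01×10⁻⁶ = 1.03×10⁻⁵ T.

B ≈ 10.3 μT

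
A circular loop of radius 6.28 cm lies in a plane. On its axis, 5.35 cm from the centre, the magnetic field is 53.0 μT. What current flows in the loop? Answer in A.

I ≈ 12.0 A

On the axis of a loop, B = μ₀IR²/[2(R²+z²)^(3/2)], so I = 2B(R²+z²)^(3/2)/(μ₀R²).
R² + z² = 0.003944 + 0.002862 = 0.006806 m²; raised to 3/2 gives 5.61×10⁻⁴ m³.
I = 2 × 5.30×10⁻⁵ × 5.61×10⁻⁴ / (1.26×10⁻⁶ × 0.003944) = 12.0 A.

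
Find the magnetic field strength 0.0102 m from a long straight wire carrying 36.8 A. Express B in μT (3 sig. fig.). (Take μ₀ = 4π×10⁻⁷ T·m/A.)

B ≈ 722 μT

For an infinitely long straight wire, B = μ₀I/(2πd).
B = (4π×10⁻⁷ × 36.8) / (2π × 0.0102) = 7.22×10⁻⁴ T.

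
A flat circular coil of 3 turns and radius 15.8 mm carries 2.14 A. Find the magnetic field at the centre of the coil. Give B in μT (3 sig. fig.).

B ≈ 255 μT

For an N-turn flat coil, B = Nμ₀I/(2R) with R = 0.0158 m.
B = 3 × 8.51×10⁻⁵ T = 2.55×10⁻⁴ T.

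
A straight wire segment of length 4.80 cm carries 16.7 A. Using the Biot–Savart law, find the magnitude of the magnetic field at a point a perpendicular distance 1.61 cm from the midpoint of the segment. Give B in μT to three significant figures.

For a finite straight segment, B = (μ₀I/4πd)(sinθ₁ + sinθ₂), where θ₁, θ₂ are the angles from the perpendicular to each end.
The perpendicular from the point meets the wire at its midpoint, so each end is L/2 = 0.024 m away along the wire.
sinθ₁ = 0.024/√(0.024²+0.0161²) = 0.8304; sinθ₂ = 0.024/√(0.024²+0.0161²) = 0.8304.
B = (4π×10⁻⁷ × 16.7) / (4π × 0.0161) × (0.8304 + 0.8304) = 1.72×10⁻⁴ T.

B ≈ 172 μT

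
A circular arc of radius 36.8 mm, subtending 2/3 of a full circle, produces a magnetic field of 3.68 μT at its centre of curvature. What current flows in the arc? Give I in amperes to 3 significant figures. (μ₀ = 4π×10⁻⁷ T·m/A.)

For a circular arc, B = μ₀Iφ/(4πR) with φ in radians; here φ = 4.189 rad.
So I = 4πRB/(μ₀φ) = 4π × 0.0368 × 3.68×10⁻⁶ / (4π×10⁻⁷ × 4.189) = 0.323 A.

I ≈ 0.323 A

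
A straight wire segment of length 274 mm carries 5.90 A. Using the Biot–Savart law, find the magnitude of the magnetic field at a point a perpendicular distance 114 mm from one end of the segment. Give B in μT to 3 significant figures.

For a finite straight segment, B = (μ₀I/4πd)(sinθ₁ + sinθ₂), where θ₁, θ₂ are the angles from the perpendicular to each end.
The perpendicular foot is at one end, so the two end-offsets along the wire are 0 and L = 0.274 m.
sinθ₁ = 0/√(0²+0.114²) = 0.0000; sinθ₂ = 0.274/√(0.274²+0.114²) = 0.9233.
B = (4π×10⁻⁷ × 5.90) / (4π × 0.114) × (0.0000 + 0.9233) = 4.78×10⁻⁶ T.

B ≈ 4.78 μT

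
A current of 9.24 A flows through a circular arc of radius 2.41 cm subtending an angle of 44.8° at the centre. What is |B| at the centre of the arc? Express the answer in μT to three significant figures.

B ≈ 30.0 μT

The Biot–Savart field of a circular arc at its centre is B = μ₀Iφ/(4πR), with φ = 0.7819 rad.
B = (4π×10⁻⁷ × 9.24 × 0.7819) / (4π × 0.0241) = 3.00×10⁻⁵ T.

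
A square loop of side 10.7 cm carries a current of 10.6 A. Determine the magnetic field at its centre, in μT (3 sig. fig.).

B ≈ 112 μT

Each side is a finite straight segment at perpendicular distance d = a/(2 tan(π/4)) = 0.0535 m from the centre, with end-angles ±π/4.
One side contributes B₁ = (μ₀I/4πd)·2 sin(π/4) = 2.80×10⁻⁵ T.
All 4 sides add in the same direction: B = 4 × 2.80×10⁻⁵ = 1.12×10⁻⁴ T.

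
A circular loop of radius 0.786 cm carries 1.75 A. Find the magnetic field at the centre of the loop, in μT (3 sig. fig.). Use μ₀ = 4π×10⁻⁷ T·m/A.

At the centre of a circular loop the Biot–Savart law gives B = μ₀I/(2R).
B = (4π×10⁻⁷ × 1.75) / (2 × 0.00786) = 1.40×10⁻⁴ T.

B ≈ 140 μT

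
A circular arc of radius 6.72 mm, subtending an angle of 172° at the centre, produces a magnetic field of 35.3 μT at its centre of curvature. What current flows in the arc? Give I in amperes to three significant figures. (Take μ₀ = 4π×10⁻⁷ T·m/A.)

For a circular arc, B = μ₀Iφ/(4πR) with φ in radians; here φ = 3.002 rad.
So I = 4πRB/(μ₀φ) = 4π × 0.00672 × 3.53×10⁻⁵ / (4π×10⁻⁷ × 3.002) = 0.790 A.

I ≈ 0.790 A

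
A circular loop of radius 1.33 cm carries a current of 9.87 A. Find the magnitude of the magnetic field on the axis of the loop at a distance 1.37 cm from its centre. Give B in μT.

On the axis of a circular loop, B = μ₀IR² / [2(R²+z²)^(3/2)].
R² + z² = (0.0133)² + (0.0137)² = 0.0003646 m², and (R²+z²)^(3/2) = 6.96×10⁻⁶ m³.
B = (4π×10⁻⁷ × 9.87 × 0.0001769) / (2 × 6.96×10⁻⁶) = 1.58×10⁻⁴ T.

B ≈ 158 μT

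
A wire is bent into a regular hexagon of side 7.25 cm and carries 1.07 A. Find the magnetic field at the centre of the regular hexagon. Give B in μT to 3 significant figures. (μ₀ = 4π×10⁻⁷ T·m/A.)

B ≈ 10.2 μT

Each side is a finite straight segment at perpendicular distance d = a/(2 tan(π/6)) = 0.06279 m from the centre, with end-angles ±π/6.
One side contributes B₁ = (μ₀I/4πd)·2 sin(π/6) = 1.70×10⁻⁶ T.
All 6 sides add in the same direction: B = 6 × 1.70×10⁻⁶ = 1.02×10⁻⁵ T.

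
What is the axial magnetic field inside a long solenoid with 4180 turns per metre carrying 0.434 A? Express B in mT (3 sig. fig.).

Inside a long solenoid, B = μ₀nI with n = 4180 turns/m.
B = 4π×10⁻⁷ × 4180 × 0.434 = 2.28×10⁻³ T.

B ≈ 2.28 mT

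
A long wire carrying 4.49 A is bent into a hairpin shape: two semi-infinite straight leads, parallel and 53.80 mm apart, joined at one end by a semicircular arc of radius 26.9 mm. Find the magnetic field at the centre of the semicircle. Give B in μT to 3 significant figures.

B ≈ 85.8 μT

The semicircular arc contributes B_arc = μ₀I·π/(4πR) = μ₀I/(4R) = 5.24×10⁻⁵ T.
Each semi-infinite lead is at perpendicular distance R = 0.0269 m from the centre, with the perpendicular foot at its near end, so it contributes μ₀I/(4πR); both point the same way, together 3.34×10⁻⁵ T.
Arc and leads all point the same direction: B = 5.24×10⁻⁵ + 3.34×10⁻⁵ = 8.58×10⁻⁵ T.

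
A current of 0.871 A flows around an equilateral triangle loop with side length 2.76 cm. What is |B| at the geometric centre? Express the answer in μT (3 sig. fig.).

B ≈ 56.8 μT

Each side is a finite straight segment at perpendicular distance d = a/(2 tan(π/3)) = 0.007967 m from the centre, with end-angles ±π/3.
One side contributes B₁ = (μ₀I/4πd)·2 sin(π/3) = 1.89×10⁻⁵ T.
All 3 sides add in the same direction: B = 3 × 1.89×10⁻⁵ = 5.68×10⁻⁵ T.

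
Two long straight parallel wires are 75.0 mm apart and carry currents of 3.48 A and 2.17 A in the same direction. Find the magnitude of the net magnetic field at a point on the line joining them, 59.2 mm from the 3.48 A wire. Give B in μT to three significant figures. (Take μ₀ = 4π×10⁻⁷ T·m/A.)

Each long wire gives B = μ₀I/(2πd). Distances are d₁ = 0.0592 m and d₂ = 0.0158 m.
B₁ = 1.18×10⁻⁵ T, B₂ = 2.75×10⁻⁵ T.
Between parallel currents the two contributions point in opposite directions, so they subtract. B = |B₁ − B₂| = |1.18×10⁻⁵ − 2.75×10⁻⁵| = 1.57×10⁻⁵ T.

B ≈ 15.7 μT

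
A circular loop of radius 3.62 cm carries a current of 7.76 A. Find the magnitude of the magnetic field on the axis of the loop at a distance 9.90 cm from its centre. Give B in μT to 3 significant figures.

B ≈ 5.46 μT

On the axis of a circular loop, B = μ₀IR² / [2(R²+z²)^(3/2)].
R² + z² = (0.0362)² + (0.099)² = 0.01111 m², and (R²+z²)^(3/2) = 1.17×10⁻³ m³.
B = (4π×10⁻⁷ × 7.76 × 0.00131) / (2 × 1.17×10⁻³) = 5.46×10⁻⁶ T.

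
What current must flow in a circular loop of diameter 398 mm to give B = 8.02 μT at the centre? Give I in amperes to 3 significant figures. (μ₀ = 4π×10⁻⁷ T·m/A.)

I ≈ 2.54 A

At the centre of a circular loop B = μ₀I/(2R), so I = 2RB/μ₀.
With R = 0.199 m, I = 2 × 0.199 × 8.02×10⁻⁶ / (4π×10⁻⁷) = 2.54 A.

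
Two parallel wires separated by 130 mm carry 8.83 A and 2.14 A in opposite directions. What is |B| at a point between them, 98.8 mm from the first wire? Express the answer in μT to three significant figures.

Each long wire gives B = μ₀I/(2πd). Distances are d₁ = 0.0988 m and d₂ = 0.0312 m.
B₁ = 1.79×10⁻⁵ T, B₂ = 1.37×10⁻⁵ T.
Between antiparallel currents both contributions point the same way, so they add. B = B₁ + B₂ = 1.79×10⁻⁵ + 1.37×10⁻⁵ = 3.16×10⁻⁵ T.

B ≈ 31.6 μT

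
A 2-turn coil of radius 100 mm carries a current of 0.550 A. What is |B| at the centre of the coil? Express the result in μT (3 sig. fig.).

B ≈ 6.91 μT

For an N-turn flat coil, B = Nμ₀I/(2R) with R = 0.1 m.
B = 2 × 3.46×10⁻⁶ T = 6.91×10⁻⁶ T.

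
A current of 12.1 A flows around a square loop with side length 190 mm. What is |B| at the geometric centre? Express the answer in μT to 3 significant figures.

B ≈ 72.1 μT

Each side is a finite straight segment at perpendicular distance d = a/(2 tan(π/4)) = 0.095 m from the centre, with end-angles ±π/4.
One side contributes B₁ = (μ₀I/4πd)·2 sin(π/4) = 1.80×10⁻⁵ T.
All 4 sides add in the same direction: B = 4 × 1.80×10⁻⁵ = 7.21×10⁻⁵ T.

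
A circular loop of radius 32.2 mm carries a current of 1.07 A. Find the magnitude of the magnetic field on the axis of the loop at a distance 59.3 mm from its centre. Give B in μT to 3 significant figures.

B ≈ 2.27 μT

On the axis of a circular loop, B = μ₀IR² / [2(R²+z²)^(3/2)].
R² + z² = (0.0322)² + (0.0593)² = 0.004553 m², and (R²+z²)^(3/2) = 3.07×10⁻⁴ m³.
B = (4π×10⁻⁷ × 1.07 × 0.001037) / (2 × 3.07×10⁻⁴) = 2.27×10⁻⁶ T.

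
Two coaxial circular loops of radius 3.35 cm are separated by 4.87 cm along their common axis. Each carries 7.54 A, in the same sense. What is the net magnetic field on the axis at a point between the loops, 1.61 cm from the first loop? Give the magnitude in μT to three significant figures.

Each loop contributes B = μ₀IR²/[2(R²+z²)^(3/2)] on the axis, with z measured from that loop.
Loop 1 (z = 0.0161 m): B₁ = 1.04×10⁻⁴ T. Loop 2 (z = 0.0326 m): B₂ = 5.21×10⁻⁵ T.
The fields add: B = B₁ + B₂ = 1.56×10⁻⁴ T.

B ≈ 156 μT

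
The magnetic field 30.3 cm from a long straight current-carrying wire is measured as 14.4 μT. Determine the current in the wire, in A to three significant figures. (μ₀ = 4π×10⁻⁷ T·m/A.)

I ≈ 21.8 A

For a long straight wire B = μ₀I/(2πd), so I = 2πdB/μ₀.
I = 2π × 0.303 × 1.44×10⁻⁵ / (4π×10⁻⁷) = 21.8 A.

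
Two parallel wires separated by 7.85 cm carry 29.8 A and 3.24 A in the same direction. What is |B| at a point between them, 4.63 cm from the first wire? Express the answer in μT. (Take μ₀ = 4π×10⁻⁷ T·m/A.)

B ≈ 109 μT

Each long wire gives B = μ₀I/(2πd). Distances are d₁ = 0.0463 m and d₂ = 0.0322 m.
B₁ = 1.29×10⁻⁴ T, B₂ = 2.01×10⁻⁵ T.
Between parallel currents the two contributions point in opposite directions, so they subtract. B = |B₁ − B₂| = |1.29×10⁻⁴ − 2.01×10⁻⁵| = 1.09×10⁻⁴ T.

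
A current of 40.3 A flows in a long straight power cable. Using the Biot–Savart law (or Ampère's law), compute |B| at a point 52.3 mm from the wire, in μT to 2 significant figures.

For an infinitely long straight wire, B = μ₀I/(2πd).
B = (4π×10⁻⁷ × 40.3) / (2π × 0.0523) = 1.54×10⁻⁴ T.

B ≈ 150 μT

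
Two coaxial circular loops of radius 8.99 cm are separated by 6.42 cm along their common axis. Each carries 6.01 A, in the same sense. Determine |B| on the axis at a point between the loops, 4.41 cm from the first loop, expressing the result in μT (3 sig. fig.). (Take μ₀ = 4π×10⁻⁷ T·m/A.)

B ≈ 69.4 μT

Each loop contributes B = μ₀IR²/[2(R²+z²)^(3/2)] on the axis, with z measured from that loop.
Loop 1 (z = 0.0441 m): B₁ = 3.04×10⁻⁵ T. Loop 2 (z = 0.0201 m): B₂ = 3.90×10⁻⁵ T.
The fields add: B = B₁ + B₂ = 6.94×10⁻⁵ T.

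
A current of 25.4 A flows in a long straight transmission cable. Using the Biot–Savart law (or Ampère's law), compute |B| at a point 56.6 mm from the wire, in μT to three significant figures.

B ≈ 89.8 μT

For an infinitely long straight wire, B = μ₀I/(2πd).
B = (4π×10⁻⁷ × 25.4) / (2π × 0.0566) = 8.98×10⁻⁵ T.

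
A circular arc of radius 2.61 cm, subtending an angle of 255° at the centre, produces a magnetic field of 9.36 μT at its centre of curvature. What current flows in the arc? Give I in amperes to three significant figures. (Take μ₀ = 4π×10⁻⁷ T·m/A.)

For a circular arc, B = μ₀Iφ/(4πR) with φ in radians; here φ = 4.451 rad.
So I = 4πRB/(μ₀φ) = 4π × 0.0261 × 9.36×10⁻⁶ / (4π×10⁻⁷ × 4.451) = 0.549 A.

I ≈ 0.549 A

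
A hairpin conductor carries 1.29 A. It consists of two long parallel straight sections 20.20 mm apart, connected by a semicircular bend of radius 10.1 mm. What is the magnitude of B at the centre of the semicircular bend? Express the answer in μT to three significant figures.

The semicircular arc contributes B_arc = μ₀I·π/(4πR) = μ₀I/(4R) = 4.01×10⁻⁵ T.
Each semi-infinite lead is at perpendicular distance R = 0.0101 m from the centre, with the perpendicular foot at its near end, so it contributes μ₀I/(4πR); both point the same way, together 2.55×10⁻⁵ T.
Arc and leads all point the same direction: B = 4.01×10⁻⁵ + 2.55×10⁻⁵ = 6.57×10⁻⁵ T.

B ≈ 65.7 μT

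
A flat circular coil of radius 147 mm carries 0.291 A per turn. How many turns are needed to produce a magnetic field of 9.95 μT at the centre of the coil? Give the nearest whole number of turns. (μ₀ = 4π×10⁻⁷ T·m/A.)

For an N-turn coil, B = Nμ₀I/(2R). A single turn gives B₁ = 1.24×10⁻⁶ T with R = 0.147 m.
N = B/B₁ = 9.95×10⁻⁶ / 1.24×10⁻⁶ = 8.00.

N = 8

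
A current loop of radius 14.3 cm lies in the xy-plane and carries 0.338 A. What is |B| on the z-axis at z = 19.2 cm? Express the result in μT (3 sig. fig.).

On the axis of a circular loop, B = μ₀IR² / [2(R²+z²)^(3/2)].
R² + z² = (0.143)² + (0.192)² = 0.05731 m², and (R²+z²)^(3/2) = 1.37×10⁻² m³.
B = (4π×10⁻⁷ × 0.338 × 0.02045) / (2 × 1.37×10⁻²) = 3.17×10⁻⁷ T.

B ≈ 0.317 μT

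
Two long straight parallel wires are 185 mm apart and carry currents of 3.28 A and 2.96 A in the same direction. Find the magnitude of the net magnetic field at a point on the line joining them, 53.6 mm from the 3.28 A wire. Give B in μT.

B ≈ 7.73 μT

Each long wire gives B = μ₀I/(2πd). Distances are d₁ = 0.0536 m and d₂ = 0.1314 m.
B₁ = 1.22×10⁻⁵ T, B₂ = 4.51×10⁻⁶ T.
Between parallel currents the two contributions point in opposite directions, so they subtract. B = |B₁ − B₂| = |1.22×10⁻⁵ − 4.51×10⁻⁶| = 7.73×10⁻⁶ T.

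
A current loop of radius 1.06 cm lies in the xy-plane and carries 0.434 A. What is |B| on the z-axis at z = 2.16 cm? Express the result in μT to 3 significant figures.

B ≈ 2.20 μT

On the axis of a circular loop, B = μ₀IR² / [2(R²+z²)^(3/2)].
R² + z² = (0.0106)² + (0.0216)² = 0.0005789 m², and (R²+z²)^(3/2) = 1.39×10⁻⁵ m³.
B = (4π×10⁻⁷ × 0.434 × 0.0001124) / (2 × 1.39×10⁻⁵) = 2.20×10⁻⁶ T.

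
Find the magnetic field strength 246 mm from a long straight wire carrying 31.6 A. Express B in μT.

B ≈ 25.7 μT

For an infinitely long straight wire, B = μ₀I/(2πd).
B = (4π×10⁻⁷ × 31.6) / (2π × 0.246) = 2.57×10⁻⁵ T.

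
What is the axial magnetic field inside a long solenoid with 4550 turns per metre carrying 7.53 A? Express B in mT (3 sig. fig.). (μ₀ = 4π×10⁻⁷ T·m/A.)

B ≈ 43.1 mT

Inside a long solenoid, B = μ₀nI with n = 4550 turns/m.
B = 4π×10⁻⁷ × 4550 × 7.53 = 4.31×10⁻² T.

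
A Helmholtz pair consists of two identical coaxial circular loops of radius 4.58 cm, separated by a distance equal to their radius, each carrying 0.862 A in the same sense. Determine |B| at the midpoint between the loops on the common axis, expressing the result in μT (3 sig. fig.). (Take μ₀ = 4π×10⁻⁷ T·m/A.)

B ≈ 16.9 μT

Each loop contributes B = μ₀IR²/[2(R²+z²)^(3/2)] on the axis, with z measured from that loop.
Loop 1 (z = 0.0229 m): B₁ = 8.46×10⁻⁶ T. Loop 2 (z = 0.0229 m): B₂ = 8.46×10⁻⁶ T.
The fields add: B = B₁ + B₂ = 1.69×10⁻⁵ T.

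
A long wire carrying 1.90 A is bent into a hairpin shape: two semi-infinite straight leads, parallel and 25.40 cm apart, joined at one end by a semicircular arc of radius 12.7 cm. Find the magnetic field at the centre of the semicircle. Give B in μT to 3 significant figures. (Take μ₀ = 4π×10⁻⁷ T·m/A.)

B ≈ 7.69 μT

The semicircular arc contributes B_arc = μ₀I·π/(4πR) = μ₀I/(4R) = 4.70×10⁻⁶ T.
Each semi-infinite lead is at perpendicular distance R = 0.127 m from the centre, with the perpendicular foot at its near end, so it contributes μ₀I/(4πR); both point the same way, together 2.99×10⁻⁶ T.
Arc and leads all point the same direction: B = 4.70×10⁻⁶ + 2.99×10⁻⁶ = 7.69×10⁻⁶ T.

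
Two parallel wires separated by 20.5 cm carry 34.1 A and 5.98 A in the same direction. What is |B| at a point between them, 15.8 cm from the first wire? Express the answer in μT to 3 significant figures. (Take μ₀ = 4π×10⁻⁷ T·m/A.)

Each long wire gives B = μ₀I/(2πd). Distances are d₁ = 0.158 m and d₂ = 0.047 m.
B₁ = 4.32×10⁻⁵ T, B₂ = 2.54×10⁻⁵ T.
Between parallel currents the two contributions point in opposite directions, so they subtract. B = |B₁ − B₂| = |4.32×10⁻⁵ − 2.54×10⁻⁵| = 1.77×10⁻⁵ T.

B ≈ 17.7 μT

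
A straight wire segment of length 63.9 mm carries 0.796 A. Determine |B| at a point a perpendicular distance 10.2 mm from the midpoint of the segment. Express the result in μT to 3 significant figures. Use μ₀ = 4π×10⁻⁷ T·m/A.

For a finite straight segment, B = (μ₀I/4πd)(sinθ₁ + sinθ₂), where θ₁, θ₂ are the angles from the perpendicular to each end.
The perpendicular from the point meets the wire at its midpoint, so each end is L/2 = 0.03195 m away along the wire.
sinθ₁ = 0.03195/√(0.03195²+0.0102²) = 0.9526; sinθ₂ = 0.03195/√(0.03195²+0.0102²) = 0.9526.
B = (4π×10⁻⁷ × 0.796) / (4π × 0.0102) × (0.9526 + 0.9526) = 1.49×10⁻⁵ T.

B ≈ 14.9 μT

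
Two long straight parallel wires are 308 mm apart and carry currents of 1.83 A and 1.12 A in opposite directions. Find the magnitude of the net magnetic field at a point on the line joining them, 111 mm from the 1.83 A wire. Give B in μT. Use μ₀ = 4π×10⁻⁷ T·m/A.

B ≈ 4.43 μT

Each long wire gives B = μ₀I/(2πd). Distances are d₁ = 0.111 m and d₂ = 0.197 m.
B₁ = 3.30×10⁻⁶ T, B₂ = 1.14×10⁻⁶ T.
Between antiparallel currents both contributions point the same way, so they add. B = B₁ + B₂ = 3.30×10⁻⁶ + 1.14×10⁻⁶ = 4.43×10⁻⁶ T.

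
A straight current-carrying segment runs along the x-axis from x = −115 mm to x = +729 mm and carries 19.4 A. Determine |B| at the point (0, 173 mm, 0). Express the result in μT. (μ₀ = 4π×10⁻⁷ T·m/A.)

For a finite straight segment, B = (μ₀I/4πd)(sinθ₁ + sinθ₂), where θ₁, θ₂ are the angles from the perpendicular to each end.
The perpendicular distance is d = 0.173 m; the end-offsets along the wire are a = 0.115 m and b = 0.729 m.
sinθ₁ = 0.115/√(0.115²+0.173²) = 0.5536; sinθ₂ = 0.729/√(0.729²+0.173²) = 0.9730.
B = (4π×10⁻⁷ × 19.4) / (4π × 0.173) × (0.5536 + 0.9730) = 1.71×10⁻⁵ T.

B ≈ 17.1 μT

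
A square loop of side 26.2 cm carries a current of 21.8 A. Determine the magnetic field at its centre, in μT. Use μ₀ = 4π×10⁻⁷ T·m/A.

Each side is a finite straight segment at perpendicular distance d = a/(2 tan(π/4)) = 0.131 m from the centre, with end-angles ±π/4.
One side contributes B₁ = (μ₀I/4πd)·2 sin(π/4) = 2.35×10⁻⁵ T.
All 4 sides add in the same direction: B = 4 × 2.35×10⁻⁵ = 9.41×10⁻⁵ T.

B ≈ 94.1 μT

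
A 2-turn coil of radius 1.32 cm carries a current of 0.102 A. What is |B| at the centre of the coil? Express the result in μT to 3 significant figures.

B ≈ 9.71 μT

For an N-turn flat coil, B = Nμ₀I/(2R) with R = 0.0132 m.
B = 2 × 4.86×10⁻⁶ T = 9.71×10⁻⁶ T.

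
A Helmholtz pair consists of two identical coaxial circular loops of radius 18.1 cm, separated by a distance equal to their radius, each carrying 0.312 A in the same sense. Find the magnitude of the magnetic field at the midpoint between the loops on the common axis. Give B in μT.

B ≈ 1.55 μT

Each loop contributes B = μ₀IR²/[2(R²+z²)^(3/2)] on the axis, with z measured from that loop.
Loop 1 (z = 0.0905 m): B₁ = 7.75×10⁻⁷ T. Loop 2 (z = 0.0905 m): B₂ = 7.75×10⁻⁷ T.
The fields add: B = B₁ + B₂ = 1.55×10⁻⁶ T.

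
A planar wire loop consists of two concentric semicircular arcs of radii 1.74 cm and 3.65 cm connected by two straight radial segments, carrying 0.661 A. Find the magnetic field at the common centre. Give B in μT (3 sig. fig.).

The radial connectors point toward the centre, so dl × r̂ = 0 and they contribute nothing.
Each semicircle gives μ₀I/(4R): inner arc 1.19×10⁻⁵ T, outer arc 5.69×10⁻⁶ T.
The two arcs carry current in opposite angular senses, so their fields oppose: B = |1.19×10⁻⁵ − 5.69×10⁻⁶| = 6.25×10⁻⁶ T.

B ≈ 6.25 μT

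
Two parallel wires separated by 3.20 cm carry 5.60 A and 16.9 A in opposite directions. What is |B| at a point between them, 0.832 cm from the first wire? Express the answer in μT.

B ≈ 277 μT

Each long wire gives B = μ₀I/(2πd). Distances are d₁ = 0.00832 m and d₂ = 0.02368 m.
B₁ = 1.35×10⁻⁴ T, B₂ = 1.43×10⁻⁴ T.
Between antiparallel currents both contributions point the same way, so they add. B = B₁ + B₂ = 1.35×10⁻⁴ + 1.43×10⁻⁴ = 2.77×10⁻⁴ T.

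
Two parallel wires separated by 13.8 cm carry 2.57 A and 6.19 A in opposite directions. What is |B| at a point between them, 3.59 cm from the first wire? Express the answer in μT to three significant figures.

Each long wire gives B = μ₀I/(2πd). Distances are d₁ = 0.0359 m and d₂ = 0.1021 m.
B₁ = 1.43×10⁻⁵ T, B₂ = 1.21×10⁻⁵ T.
Between antiparallel currents both contributions point the same way, so they add. B = B₁ + B₂ = 1.43×10⁻⁵ + 1.21×10⁻⁵ = 2.64×10⁻⁵ T.

B ≈ 26.4 μT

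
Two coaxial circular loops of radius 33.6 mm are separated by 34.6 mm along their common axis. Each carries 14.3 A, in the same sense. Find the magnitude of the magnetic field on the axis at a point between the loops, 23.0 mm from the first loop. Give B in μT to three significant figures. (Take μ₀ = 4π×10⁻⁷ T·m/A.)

Each loop contributes B = μ₀IR²/[2(R²+z²)^(3/2)] on the axis, with z measured from that loop.
Loop 1 (z = 0.023 m): B₁ = 1.50×10⁻⁴ T. Loop 2 (z = 0.0116 m): B₂ = 2.26×10⁻⁴ T.
The fields add: B = B₁ + B₂ = 3.76×10⁻⁴ T.

B ≈ 376 μT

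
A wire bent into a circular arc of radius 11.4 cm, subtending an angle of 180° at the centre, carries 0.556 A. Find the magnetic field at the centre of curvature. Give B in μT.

B ≈ 1.53 μT

The Biot–Savart field of a circular arc at its centre is B = μ₀Iφ/(4πR), with φ = 3.142 rad.
B = (4π×10⁻⁷ × 0.556 × 3.142) / (4π × 0.114) = 1.53×10⁻⁶ T.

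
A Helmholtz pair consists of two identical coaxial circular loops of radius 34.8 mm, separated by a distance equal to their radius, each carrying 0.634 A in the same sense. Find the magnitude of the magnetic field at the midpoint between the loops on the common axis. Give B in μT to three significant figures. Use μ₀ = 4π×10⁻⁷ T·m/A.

Each loop contributes B = μ₀IR²/[2(R²+z²)^(3/2)] on the axis, with z measured from that loop.
Loop 1 (z = 0.0174 m): B₁ = 8.19×10⁻⁶ T. Loop 2 (z = 0.0174 m): B₂ = 8.19×10⁻⁶ T.
The fields add: B = B₁ + B₂ = 1.64×10⁻⁵ T.

B ≈ 16.4 μT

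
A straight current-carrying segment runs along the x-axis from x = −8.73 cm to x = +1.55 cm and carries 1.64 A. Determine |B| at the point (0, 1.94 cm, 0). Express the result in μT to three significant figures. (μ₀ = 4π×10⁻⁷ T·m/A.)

For a finite straight segment, B = (μ₀I/4πd)(sinθ₁ + sinθ₂), where θ₁, θ₂ are the angles from the perpendicular to each end.
The perpendicular distance is d = 0.0194 m; the end-offsets along the wire are a = 0.0873 m and b = 0.0155 m.
sinθ₁ = 0.0873/√(0.0873²+0.0194²) = 0.9762; sinθ₂ = 0.0155/√(0.0155²+0.0194²) = 0.6242.
B = (4π×10⁻⁷ × 1.64) / (4π × 0.0194) × (0.9762 + 0.6242) = 1.35×10⁻⁵ T.

B ≈ 13.5 μT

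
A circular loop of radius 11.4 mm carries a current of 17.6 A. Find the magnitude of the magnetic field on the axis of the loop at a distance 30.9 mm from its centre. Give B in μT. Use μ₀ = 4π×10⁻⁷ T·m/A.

On the axis of a circular loop, B = μ₀IR² / [2(R²+z²)^(3/2)].
R² + z² = (0.0114)² + (0.0309)² = 0.001085 m², and (R²+z²)^(3/2) = 3.57×10⁻⁵ m³.
B = (4π×10⁻⁷ × 17.6 × 0.00013) / (2 × 3.57×10⁻⁵) = 4.02×10⁻⁵ T.

B ≈ 40.2 μT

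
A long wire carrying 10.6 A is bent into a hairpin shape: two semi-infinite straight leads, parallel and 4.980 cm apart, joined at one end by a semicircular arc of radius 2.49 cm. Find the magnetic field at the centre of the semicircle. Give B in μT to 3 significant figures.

B ≈ 219 μT

The semicircular arc contributes B_arc = μ₀I·π/(4πR) = μ₀I/(4R) = 1.34×10⁻⁴ T.
Each semi-infinite lead is at perpendicular distance R = 0.0249 m from the centre, with the perpendicular foot at its near end, so it contributes μ₀I/(4πR); both point the same way, together 8.51×10⁻⁵ T.
Arc and leads all point the same direction: B = 1.34×10⁻⁴ + 8.51×10⁻⁵ = 2.19×10⁻⁴ T.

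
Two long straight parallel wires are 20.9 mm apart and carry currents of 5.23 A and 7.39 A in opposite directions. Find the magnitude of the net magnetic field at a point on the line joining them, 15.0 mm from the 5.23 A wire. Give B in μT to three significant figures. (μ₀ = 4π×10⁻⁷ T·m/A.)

Each long wire gives B = μ₀I/(2πd). Distances are d₁ = 0.015 m and d₂ = 0.0059 m.
B₁ = 6.97×10⁻⁵ T, B₂ = 2.51×10⁻⁴ T.
Between antiparallel currents both contributions point the same way, so they add. B = B₁ + B₂ = 6.97×10⁻⁵ + 2.51×10⁻⁴ = 3.20×10⁻⁴ T.

B ≈ 320 μT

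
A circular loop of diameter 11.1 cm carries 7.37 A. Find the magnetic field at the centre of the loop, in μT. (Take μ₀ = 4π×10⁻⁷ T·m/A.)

B ≈ 83.4 μT

At the centre of a circular loop the Biot–Savart law gives B = μ₀I/(2R) (so R = 0.0555 m).
B = (4π×10⁻⁷ × 7.37) / (2 × 0.0555) = 8.34×10⁻⁵ T.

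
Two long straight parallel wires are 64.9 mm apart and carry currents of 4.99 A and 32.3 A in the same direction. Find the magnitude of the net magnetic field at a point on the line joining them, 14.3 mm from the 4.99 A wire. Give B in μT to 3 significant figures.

Each long wire gives B = μ₀I/(2πd). Distances are d₁ = 0.0143 m and d₂ = 0.0506 m.
B₁ = 6.98×10⁻⁵ T, B₂ = 1.28×10⁻⁴ T.
Between parallel currents the two contributions point in opposite directions, so they subtract. B = |B₁ − B₂| = |6.98×10⁻⁵ − 1.28×10⁻⁴| = 5.79×10⁻⁵ T.

B ≈ 57.9 μT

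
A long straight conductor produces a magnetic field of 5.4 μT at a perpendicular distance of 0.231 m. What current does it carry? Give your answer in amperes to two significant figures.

I ≈ 6.2 A

For a long straight wire B = μ₀I/(2πd), so I = 2πdB/μ₀.
I = 2π × 0.231 × 5.40×10⁻⁶ / (4π×10⁻⁷) = 6.24 A.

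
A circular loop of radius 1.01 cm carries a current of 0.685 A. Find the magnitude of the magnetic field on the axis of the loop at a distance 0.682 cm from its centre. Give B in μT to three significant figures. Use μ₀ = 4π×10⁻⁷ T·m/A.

B ≈ 24.3 μT

On the axis of a circular loop, B = μ₀IR² / [2(R²+z²)^(3/2)].
R² + z² = (0.0101)² + (0.00682)² = 0.0001485 m², and (R²+z²)^(3/2) = 1.81×10⁻⁶ m³.
B = (4π×10⁻⁷ × 0.685 × 0.000102) / (2 × 1.81×10⁻⁶) = 2.43×10⁻⁵ T.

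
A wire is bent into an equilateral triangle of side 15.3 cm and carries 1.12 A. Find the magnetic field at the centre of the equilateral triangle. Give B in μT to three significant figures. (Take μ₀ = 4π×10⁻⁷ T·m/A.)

Each side is a finite straight segment at perpendicular distance d = a/(2 tan(π/3)) = 0.04417 m from the centre, with end-angles ±π/3.
One side contributes B₁ = (μ₀I/4πd)·2 sin(π/3) = 4.39×10⁻⁶ T.
All 3 sides add in the same direction: B = 3 × 4.39×10⁻⁶ = 1.32×10⁻⁵ T.

B ≈ 13.2 μT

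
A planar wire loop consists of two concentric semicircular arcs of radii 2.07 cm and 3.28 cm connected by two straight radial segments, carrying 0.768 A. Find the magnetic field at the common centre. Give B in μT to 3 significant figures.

The radial connectors point toward the centre, so dl × r̂ = 0 and they contribute nothing.
Each semicircle gives μ₀I/(4R): inner arc 1.17×10⁻⁵ T, outer arc 7.36×10⁻⁶ T.
The two arcs carry current in opposite angular senses, so their fields oppose: B = |1.17×10⁻⁵ − 7.36×10⁻⁶| = 4.30×10⁻⁶ T.

B ≈ 4.30 μT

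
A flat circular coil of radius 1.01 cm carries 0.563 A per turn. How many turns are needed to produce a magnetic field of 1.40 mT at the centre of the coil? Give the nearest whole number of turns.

N = 40

For an N-turn coil, B = Nμ₀I/(2R). A single turn gives B₁ = 3.50×10⁻⁵ T with R = 0.0101 m.
N = B/B₁ = 1.40×10⁻³ / 3.50×10⁻⁵ = 39.97.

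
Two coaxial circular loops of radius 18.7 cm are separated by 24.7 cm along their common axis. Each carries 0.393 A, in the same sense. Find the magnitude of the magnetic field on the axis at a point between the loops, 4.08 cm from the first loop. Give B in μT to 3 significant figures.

B ≈ 1.63 μT

Each loop contributes B = μ₀IR²/[2(R²+z²)^(3/2)] on the axis, with z measured from that loop.
Loop 1 (z = 0.0408 m): B₁ = 1.23×10⁻⁶ T. Loop 2 (z = 0.2062 m): B₂ = 4.00×10⁻⁷ T.
The fields add: B = B₁ + B₂ = 1.63×10⁻⁶ T.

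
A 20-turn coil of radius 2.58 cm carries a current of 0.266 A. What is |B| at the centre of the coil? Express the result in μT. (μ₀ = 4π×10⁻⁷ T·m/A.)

B ≈ 130 μT

For an N-turn flat coil, B = Nμ₀I/(2R) with R = 0.0258 m.
B = 20 × 6.48×10⁻⁶ T = 1.30×10⁻⁴ T.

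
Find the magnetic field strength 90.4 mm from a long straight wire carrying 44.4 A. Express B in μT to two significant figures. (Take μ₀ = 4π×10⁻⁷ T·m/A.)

B ≈ 98 μT

For an infinitely long straight wire, B = μ₀I/(2πd).
B = (4π×10⁻⁷ × 44.4) / (2π × 0.0904) = 9.82×10⁻⁵ T.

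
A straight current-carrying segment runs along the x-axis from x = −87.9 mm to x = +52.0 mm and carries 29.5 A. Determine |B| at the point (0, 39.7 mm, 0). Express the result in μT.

B ≈ 127 μT

For a finite straight segment, B = (μ₀I/4πd)(sinθ₁ + sinθ₂), where θ₁, θ₂ are the angles from the perpendicular to each end.
The perpendicular distance is d = 0.0397 m; the end-offsets along the wire are a = 0.0879 m and b = 0.052 m.
sinθ₁ = 0.0879/√(0.0879²+0.0397²) = 0.9114; sinθ₂ = 0.052/√(0.052²+0.0397²) = 0.7948.
B = (4π×10⁻⁷ × 29.5) / (4π × 0.0397) × (0.9114 + 0.7948) = 1.27×10⁻⁴ T.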